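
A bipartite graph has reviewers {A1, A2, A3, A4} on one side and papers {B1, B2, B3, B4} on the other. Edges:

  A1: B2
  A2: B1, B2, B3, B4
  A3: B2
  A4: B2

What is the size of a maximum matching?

2

Unit-capacity flow: source→left, listed edges, right→sink; max matching = max flow.
Augmenting path A1→B2 (+1); matched 1.
Augmenting path A2→B1 (+1); matched 2.
No augmenting path remains; maximum matching = 2.
König certificate: {A2, B2} is a vertex cover of size 2 (every listed pair touches it), so no matching can be larger.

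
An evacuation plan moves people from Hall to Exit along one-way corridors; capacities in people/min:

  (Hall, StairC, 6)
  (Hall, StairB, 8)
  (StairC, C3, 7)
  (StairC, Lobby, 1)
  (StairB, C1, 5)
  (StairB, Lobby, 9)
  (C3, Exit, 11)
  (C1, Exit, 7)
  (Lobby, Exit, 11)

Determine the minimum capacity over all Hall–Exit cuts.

14

Augment Hall→StairC→C3→Exit: bottleneck 6, flow now 6.
Augment Hall→StairB→C1→Exit: bottleneck 5, flow now 11.
Augment Hall→StairB→Lobby→Exit: bottleneck 3, flow now 14.
No augmenting path remains; maximum flow = 14.
By max-flow min-cut, the minimum cut capacity equals the max flow.
In the residual graph, reachable from Hall: {Hall}.
Min-cut edges: Hall→StairC (6), Hall→StairB (8); capacity 6 + 8 = 14.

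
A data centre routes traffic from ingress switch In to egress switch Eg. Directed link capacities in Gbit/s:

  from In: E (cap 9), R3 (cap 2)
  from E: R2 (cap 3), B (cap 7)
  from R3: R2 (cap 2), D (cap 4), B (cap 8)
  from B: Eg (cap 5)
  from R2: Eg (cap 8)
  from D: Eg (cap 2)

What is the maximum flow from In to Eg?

Augment In→E→B→Eg: bottleneck 5, flow now 5.
Augment In→E→R2→Eg: bottleneck 3, flow now 8.
Augment In→R3→R2→Eg: bottleneck 2, flow now 10.
No augmenting path remains; maximum flow = 10.
In the residual graph, reachable from In: {In, E, B}.
Min-cut edges: In→R3 (2), E→R2 (3), B→Eg (5); capacity 2 + 3 + 5 = 10.
This cut is saturated, so no flow can exceed 10.

10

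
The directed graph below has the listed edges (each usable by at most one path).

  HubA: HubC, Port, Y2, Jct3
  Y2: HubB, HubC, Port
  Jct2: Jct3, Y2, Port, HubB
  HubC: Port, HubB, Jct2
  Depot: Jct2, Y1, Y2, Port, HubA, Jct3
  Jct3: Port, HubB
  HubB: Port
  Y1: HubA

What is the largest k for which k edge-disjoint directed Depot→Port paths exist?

Assign every edge capacity 1; by Menger, the answer equals the max flow.
Path Depot→Port (+1); total 1.
Path Depot→HubA→Port (+1); total 2.
Path Depot→Y2→Port (+1); total 3.
Path Depot→Jct2→Port (+1); total 4.
Path Depot→Jct3→Port (+1); total 5.
Path Depot→Y1→HubA→HubC→Port (+1); total 6.
No residual Depot→Port path; max flow = 6.
Certifying cut of size 6: {Depot→HubA, Depot→Jct2, Depot→Jct3, Depot→Port, Depot→Y1, Depot→Y2}.

6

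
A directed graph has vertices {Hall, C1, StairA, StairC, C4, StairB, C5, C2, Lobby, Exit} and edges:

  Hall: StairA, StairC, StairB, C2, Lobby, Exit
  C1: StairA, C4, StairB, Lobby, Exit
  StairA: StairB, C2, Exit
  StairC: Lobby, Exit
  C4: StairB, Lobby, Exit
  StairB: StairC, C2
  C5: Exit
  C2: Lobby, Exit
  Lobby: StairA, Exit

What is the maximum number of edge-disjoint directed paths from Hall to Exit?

Assign every edge capacity 1; by Menger, the answer equals the max flow.
Path Hall→Exit (+1); total 1.
Path Hall→StairA→Exit (+1); total 2.
Path Hall→StairC→Exit (+1); total 3.
Path Hall→C2→Exit (+1); total 4.
Path Hall→Lobby→Exit (+1); total 5.
No residual Hall→Exit path; max flow = 5.
Certifying cut of size 5: {C2→Exit, Hall→Exit, Lobby→Exit, StairA→Exit, StairC→Exit}.

5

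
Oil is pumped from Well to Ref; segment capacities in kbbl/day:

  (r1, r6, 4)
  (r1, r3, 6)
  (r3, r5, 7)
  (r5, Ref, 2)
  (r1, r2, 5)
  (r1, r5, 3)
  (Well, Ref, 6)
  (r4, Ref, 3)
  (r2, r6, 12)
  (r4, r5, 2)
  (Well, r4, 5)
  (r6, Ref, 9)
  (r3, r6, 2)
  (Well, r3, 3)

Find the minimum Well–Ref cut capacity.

13

Augment Well→Ref: bottleneck 6, flow now 6.
Augment Well→r4→Ref: bottleneck 3, flow now 9.
Augment Well→r3→r5→Ref: bottleneck 2, flow now 11.
Augment Well→r3→r6→Ref: bottleneck 1, flow now 12.
Augment Well→r4→r5→r3→r6→Ref: bottleneck 1, flow now 13. (uses reverse residual edge)
No augmenting path remains; maximum flow = 13.
By max-flow min-cut, the minimum cut capacity equals the max flow.
In the residual graph, reachable from Well: {Well, r3, r4, r5}.
Min-cut edges: Well→Ref (6), r3→r6 (2), r4→Ref (3), r5→Ref (2); capacity 6 + 2 + 3 + 2 = 13.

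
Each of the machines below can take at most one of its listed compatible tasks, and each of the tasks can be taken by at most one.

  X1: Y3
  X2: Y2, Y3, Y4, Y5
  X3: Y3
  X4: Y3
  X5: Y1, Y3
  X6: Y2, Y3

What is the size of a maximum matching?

Unit-capacity flow: source→left, listed edges, right→sink; max matching = max flow.
Augmenting path X1→Y3 (+1); matched 1.
Augmenting path X2→Y2 (+1); matched 2.
Augmenting path X5→Y1 (+1); matched 3.
Augmenting path X6→Y2→X2→Y4 (+1); matched 4.
No augmenting path remains; maximum matching = 4.
König certificate: {X2, X5, X6, Y3} is a vertex cover of size 4 (every listed pair touches it), so no matching can be larger.

4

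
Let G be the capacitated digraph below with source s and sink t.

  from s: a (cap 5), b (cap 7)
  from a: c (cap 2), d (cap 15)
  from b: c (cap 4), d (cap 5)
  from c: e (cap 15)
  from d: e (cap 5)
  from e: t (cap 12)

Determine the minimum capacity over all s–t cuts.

Augment s→a→c→e→t: bottleneck 2, flow now 2.
Augment s→a→d→e→t: bottleneck 3, flow now 5.
Augment s→b→c→e→t: bottleneck 4, flow now 9.
Augment s→b→d→e→t: bottleneck 2, flow now 11.
No augmenting path remains; maximum flow = 11.
By max-flow min-cut, the minimum cut capacity equals the max flow.
In the residual graph, reachable from s: {s, a, b, d}.
Min-cut edges: a→c (2), b→c (4), d→e (5); capacity 2 + 4 + 5 = 11.

11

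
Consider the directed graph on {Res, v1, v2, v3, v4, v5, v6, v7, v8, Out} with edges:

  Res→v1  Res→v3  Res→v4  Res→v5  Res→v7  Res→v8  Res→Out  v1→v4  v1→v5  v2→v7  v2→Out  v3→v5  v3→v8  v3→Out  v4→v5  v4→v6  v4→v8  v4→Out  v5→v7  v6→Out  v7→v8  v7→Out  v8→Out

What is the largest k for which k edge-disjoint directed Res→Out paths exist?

6

Assign every edge capacity 1; by Menger, the answer equals the max flow.
Path Res→Out (+1); total 1.
Path Res→v3→Out (+1); total 2.
Path Res→v4→Out (+1); total 3.
Path Res→v7→Out (+1); total 4.
Path Res→v8→Out (+1); total 5.
Path Res→v1→v4→v6→Out (+1); total 6.
No residual Res→Out path; max flow = 6.
Certifying cut of size 6: {Res→Out, Res→v1, Res→v3, Res→v4, v7→Out, v8→Out}.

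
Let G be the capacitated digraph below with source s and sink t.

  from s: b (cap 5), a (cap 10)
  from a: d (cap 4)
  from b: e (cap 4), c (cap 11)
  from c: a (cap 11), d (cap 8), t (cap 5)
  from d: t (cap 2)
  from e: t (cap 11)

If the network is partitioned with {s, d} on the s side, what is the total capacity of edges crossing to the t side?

17

Edges leaving {s, d}: s→a (10), s→b (5), d→t (2).
Cut capacity = 10 + 5 + 2 = 17.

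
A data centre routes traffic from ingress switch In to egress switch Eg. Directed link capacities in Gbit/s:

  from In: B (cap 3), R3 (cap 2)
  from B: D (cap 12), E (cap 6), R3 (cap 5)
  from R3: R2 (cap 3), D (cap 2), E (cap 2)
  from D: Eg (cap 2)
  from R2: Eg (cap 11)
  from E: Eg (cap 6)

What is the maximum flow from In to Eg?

Augment In→B→D→Eg: bottleneck 2, flow now 2.
Augment In→B→E→Eg: bottleneck 1, flow now 3.
Augment In→R3→R2→Eg: bottleneck 2, flow now 5.
No augmenting path remains; maximum flow = 5.
In the residual graph, reachable from In: {In}.
Min-cut edges: In→B (3), In→R3 (2); capacity 3 + 2 = 5.
This cut is saturated, so no flow can exceed 5.

5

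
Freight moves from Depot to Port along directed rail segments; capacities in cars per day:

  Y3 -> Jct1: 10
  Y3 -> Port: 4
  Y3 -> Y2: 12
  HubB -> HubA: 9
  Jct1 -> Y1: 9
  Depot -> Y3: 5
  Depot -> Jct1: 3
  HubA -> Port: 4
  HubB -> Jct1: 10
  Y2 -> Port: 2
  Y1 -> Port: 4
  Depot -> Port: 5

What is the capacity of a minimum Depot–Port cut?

13

Augment Depot→Port: bottleneck 5, flow now 5.
Augment Depot→Y3→Port: bottleneck 4, flow now 9.
Augment Depot→Y3→Y2→Port: bottleneck 1, flow now 10.
Augment Depot→Jct1→Y1→Port: bottleneck 3, flow now 13.
No augmenting path remains; maximum flow = 13.
By max-flow min-cut, the minimum cut capacity equals the max flow.
In the residual graph, reachable from Depot: {Depot}.
Min-cut edges: Depot→Y3 (5), Depot→Jct1 (3), Depot→Port (5); capacity 5 + 3 + 5 = 13.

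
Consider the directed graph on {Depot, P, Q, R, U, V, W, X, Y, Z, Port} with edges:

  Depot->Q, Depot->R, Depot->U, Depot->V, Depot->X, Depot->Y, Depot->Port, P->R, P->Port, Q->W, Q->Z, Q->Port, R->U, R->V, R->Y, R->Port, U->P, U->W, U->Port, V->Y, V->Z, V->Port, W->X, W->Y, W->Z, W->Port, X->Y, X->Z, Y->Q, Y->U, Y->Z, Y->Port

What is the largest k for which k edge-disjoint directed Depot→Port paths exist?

Assign every edge capacity 1; by Menger, the answer equals the max flow.
Path Depot→Port (+1); total 1.
Path Depot→Q→Port (+1); total 2.
Path Depot→R→Port (+1); total 3.
Path Depot→U→Port (+1); total 4.
Path Depot→V→Port (+1); total 5.
Path Depot→Y→Port (+1); total 6.
Path Depot→X→Y→Q→W→Port (+1); total 7.
No residual Depot→Port path; max flow = 7.
Certifying cut of size 7: {Depot→Port, Depot→Q, Depot→R, Depot→U, Depot→V, Depot→X, Depot→Y}.

7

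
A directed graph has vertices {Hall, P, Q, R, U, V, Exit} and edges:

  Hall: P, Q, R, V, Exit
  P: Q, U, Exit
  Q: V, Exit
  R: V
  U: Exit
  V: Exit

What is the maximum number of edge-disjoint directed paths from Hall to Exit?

Assign every edge capacity 1; by Menger, the answer equals the max flow.
Path Hall→Exit (+1); total 1.
Path Hall→P→Exit (+1); total 2.
Path Hall→Q→Exit (+1); total 3.
Path Hall→V→Exit (+1); total 4.
No residual Hall→Exit path; max flow = 4.
Certifying cut of size 4: {Hall→Exit, Hall→P, Hall→Q, V→Exit}.

4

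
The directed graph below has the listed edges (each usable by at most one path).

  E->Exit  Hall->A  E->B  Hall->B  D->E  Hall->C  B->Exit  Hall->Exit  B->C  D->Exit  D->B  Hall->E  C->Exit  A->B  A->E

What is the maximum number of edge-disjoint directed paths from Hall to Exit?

Assign every edge capacity 1; by Menger, the answer equals the max flow.
Path Hall→Exit (+1); total 1.
Path Hall→B→Exit (+1); total 2.
Path Hall→C→Exit (+1); total 3.
Path Hall→E→Exit (+1); total 4.
No residual Hall→Exit path; max flow = 4.
Certifying cut of size 4: {B→Exit, C→Exit, E→Exit, Hall→Exit}.

4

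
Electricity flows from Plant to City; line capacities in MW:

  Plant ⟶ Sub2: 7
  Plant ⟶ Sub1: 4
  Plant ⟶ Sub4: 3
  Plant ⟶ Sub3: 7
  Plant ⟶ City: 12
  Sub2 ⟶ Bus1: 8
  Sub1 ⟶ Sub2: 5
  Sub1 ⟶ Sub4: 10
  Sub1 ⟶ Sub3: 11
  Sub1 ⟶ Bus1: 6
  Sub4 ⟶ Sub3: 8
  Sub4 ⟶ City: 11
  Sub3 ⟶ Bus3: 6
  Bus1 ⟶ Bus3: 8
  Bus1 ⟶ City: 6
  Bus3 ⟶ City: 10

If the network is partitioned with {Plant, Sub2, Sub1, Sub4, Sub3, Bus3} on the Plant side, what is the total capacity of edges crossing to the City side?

Edges leaving {Plant, Sub2, Sub1, Sub4, Sub3, Bus3}: Plant→City (12), Sub2→Bus1 (8), Sub1→Bus1 (6), Sub4→City (11), Bus3→City (10).
Cut capacity = 12 + 8 + 6 + 11 + 10 = 47.

47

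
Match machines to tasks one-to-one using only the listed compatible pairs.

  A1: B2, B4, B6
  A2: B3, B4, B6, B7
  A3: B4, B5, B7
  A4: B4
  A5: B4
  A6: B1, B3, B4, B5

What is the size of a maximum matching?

5

Unit-capacity flow: source→left, listed edges, right→sink; max matching = max flow.
Augmenting path A1→B2 (+1); matched 1.
Augmenting path A2→B3 (+1); matched 2.
Augmenting path A3→B4 (+1); matched 3.
Augmenting path A6→B1 (+1); matched 4.
Augmenting path A4→B4→A3→B5 (+1); matched 5.
No augmenting path remains; maximum matching = 5.
König certificate: {A1, A2, A3, A6, B4} is a vertex cover of size 5 (every listed pair touches it), so no matching can be larger.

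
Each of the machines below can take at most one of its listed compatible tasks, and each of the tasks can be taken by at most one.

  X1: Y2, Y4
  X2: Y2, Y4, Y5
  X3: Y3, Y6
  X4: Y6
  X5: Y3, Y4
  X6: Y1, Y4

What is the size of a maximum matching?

6

Unit-capacity flow: source→left, listed edges, right→sink; max matching = max flow.
Augmenting path X1→Y2 (+1); matched 1.
Augmenting path X2→Y4 (+1); matched 2.
Augmenting path X3→Y3 (+1); matched 3.
Augmenting path X4→Y6 (+1); matched 4.
Augmenting path X6→Y1 (+1); matched 5.
Augmenting path X5→Y4→X2→Y5 (+1); matched 6.
No augmenting path remains; maximum matching = 6.
König certificate: {X1, X2, X3, X4, X5, X6} is a vertex cover of size 6 (every listed pair touches it), so no matching can be larger.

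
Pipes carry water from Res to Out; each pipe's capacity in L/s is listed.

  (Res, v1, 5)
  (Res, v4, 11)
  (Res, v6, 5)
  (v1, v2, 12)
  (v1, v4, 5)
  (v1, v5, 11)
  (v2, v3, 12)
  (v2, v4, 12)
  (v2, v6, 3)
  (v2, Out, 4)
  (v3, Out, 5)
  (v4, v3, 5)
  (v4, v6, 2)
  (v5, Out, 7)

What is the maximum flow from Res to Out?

10

Augment Res→v1→v2→Out: bottleneck 4, flow now 4.
Augment Res→v1→v5→Out: bottleneck 1, flow now 5.
Augment Res→v4→v3→Out: bottleneck 5, flow now 10.
No augmenting path remains; maximum flow = 10.
In the residual graph, reachable from Res: {Res, v4, v6}.
Min-cut edges: Res→v1 (5), v4→v3 (5); capacity 5 + 5 = 10.
This cut is saturated, so no flow can exceed 10.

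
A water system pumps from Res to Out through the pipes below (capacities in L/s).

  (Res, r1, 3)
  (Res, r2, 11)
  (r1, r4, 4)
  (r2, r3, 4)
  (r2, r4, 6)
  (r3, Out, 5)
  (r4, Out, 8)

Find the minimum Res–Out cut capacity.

12

Augment Res→r1→r4→Out: bottleneck 3, flow now 3.
Augment Res→r2→r3→Out: bottleneck 4, flow now 7.
Augment Res→r2→r4→Out: bottleneck 5, flow now 12.
No augmenting path remains; maximum flow = 12.
By max-flow min-cut, the minimum cut capacity equals the max flow.
In the residual graph, reachable from Res: {Res, r1, r2, r4}.
Min-cut edges: r2→r3 (4), r4→Out (8); capacity 4 + 8 = 12.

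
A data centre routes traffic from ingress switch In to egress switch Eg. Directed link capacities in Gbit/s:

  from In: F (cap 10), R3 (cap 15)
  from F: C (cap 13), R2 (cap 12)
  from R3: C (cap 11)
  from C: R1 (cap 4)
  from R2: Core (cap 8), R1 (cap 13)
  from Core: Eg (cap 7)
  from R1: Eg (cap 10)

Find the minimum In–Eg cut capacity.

14

Augment In→F→C→R1→Eg: bottleneck 4, flow now 4.
Augment In→F→R2→Core→Eg: bottleneck 6, flow now 10.
Augment In→R3→C→F→R2→Core→Eg: bottleneck 1, flow now 11. (uses reverse residual edge)
Augment In→R3→C→F→R2→R1→Eg: bottleneck 3, flow now 14. (uses reverse residual edge)
No augmenting path remains; maximum flow = 14.
By max-flow min-cut, the minimum cut capacity equals the max flow.
In the residual graph, reachable from In: {In, R3, C}.
Min-cut edges: In→F (10), C→R1 (4); capacity 10 + 4 = 14.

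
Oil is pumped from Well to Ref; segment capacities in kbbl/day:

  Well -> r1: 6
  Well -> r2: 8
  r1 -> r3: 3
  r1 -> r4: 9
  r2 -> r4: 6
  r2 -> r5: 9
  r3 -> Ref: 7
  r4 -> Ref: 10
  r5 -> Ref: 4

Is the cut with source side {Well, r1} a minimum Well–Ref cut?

Given cut capacity: 8 + 3 + 9 = 20.
Augment Well→r1→r3→Ref: bottleneck 3, flow now 3.
Augment Well→r1→r4→Ref: bottleneck 3, flow now 6.
Augment Well→r2→r4→Ref: bottleneck 6, flow now 12.
Augment Well→r2→r5→Ref: bottleneck 2, flow now 14.
No augmenting path remains; maximum flow = 14.
In the residual graph, reachable from Well: {Well}.
Min-cut edges: Well→r1 (6), Well→r2 (8); capacity 6 + 8 = 14.
Cut capacity 20 exceeds the max flow 14, so it is not minimum.

No — its capacity is 20, but the minimum cut has capacity 14.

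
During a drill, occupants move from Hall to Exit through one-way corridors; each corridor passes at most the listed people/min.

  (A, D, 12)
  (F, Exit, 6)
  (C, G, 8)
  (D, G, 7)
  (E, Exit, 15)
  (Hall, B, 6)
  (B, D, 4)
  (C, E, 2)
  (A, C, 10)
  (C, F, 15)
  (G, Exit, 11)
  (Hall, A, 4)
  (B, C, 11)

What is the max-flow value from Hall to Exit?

Augment Hall→A→C→E→Exit: bottleneck 2, flow now 2.
Augment Hall→A→C→F→Exit: bottleneck 2, flow now 4.
Augment Hall→B→C→F→Exit: bottleneck 4, flow now 8.
Augment Hall→B→C→G→Exit: bottleneck 2, flow now 10.
No augmenting path remains; maximum flow = 10.
In the residual graph, reachable from Hall: {Hall}.
Min-cut edges: Hall→A (4), Hall→B (6); capacity 4 + 6 = 10.
This cut is saturated, so no flow can exceed 10.

10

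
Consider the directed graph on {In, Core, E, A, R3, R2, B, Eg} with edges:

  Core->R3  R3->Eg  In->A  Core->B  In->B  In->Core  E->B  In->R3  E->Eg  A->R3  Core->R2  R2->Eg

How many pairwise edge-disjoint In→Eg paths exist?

Assign every edge capacity 1; by Menger, the answer equals the max flow.
Path In→R3→Eg (+1); total 1.
Path In→Core→R2→Eg (+1); total 2.
No residual In→Eg path; max flow = 2.
Certifying cut of size 2: {In→Core, R3→Eg}.

2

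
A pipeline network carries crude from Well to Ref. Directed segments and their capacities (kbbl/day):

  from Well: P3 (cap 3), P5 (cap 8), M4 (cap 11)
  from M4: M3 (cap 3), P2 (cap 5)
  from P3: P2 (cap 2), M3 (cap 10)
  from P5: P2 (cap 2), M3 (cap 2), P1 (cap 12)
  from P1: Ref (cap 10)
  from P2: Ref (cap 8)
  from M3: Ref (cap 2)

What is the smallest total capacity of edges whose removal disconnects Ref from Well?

Augment Well→M4→P2→Ref: bottleneck 5, flow now 5.
Augment Well→M4→M3→Ref: bottleneck 2, flow now 7.
Augment Well→P3→P2→Ref: bottleneck 2, flow now 9.
Augment Well→P5→P1→Ref: bottleneck 8, flow now 17.
No augmenting path remains; maximum flow = 17.
By max-flow min-cut, the minimum cut capacity equals the max flow.
In the residual graph, reachable from Well: {Well, M4, P3, M3}.
Min-cut edges: Well→P5 (8), M4→P2 (5), P3→P2 (2), M3→Ref (2); capacity 8 + 5 + 2 + 2 = 17.

17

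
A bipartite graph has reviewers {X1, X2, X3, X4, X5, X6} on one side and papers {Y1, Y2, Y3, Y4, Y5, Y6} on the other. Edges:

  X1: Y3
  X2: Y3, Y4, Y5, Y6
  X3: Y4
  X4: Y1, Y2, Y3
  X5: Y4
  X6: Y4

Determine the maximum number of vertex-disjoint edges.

Unit-capacity flow: source→left, listed edges, right→sink; max matching = max flow.
Augmenting path X1→Y3 (+1); matched 1.
Augmenting path X2→Y4 (+1); matched 2.
Augmenting path X4→Y1 (+1); matched 3.
Augmenting path X3→Y4→X2→Y5 (+1); matched 4.
No augmenting path remains; maximum matching = 4.
König certificate: {X1, X2, X4, Y4} is a vertex cover of size 4 (every listed pair touches it), so no matching can be larger.

4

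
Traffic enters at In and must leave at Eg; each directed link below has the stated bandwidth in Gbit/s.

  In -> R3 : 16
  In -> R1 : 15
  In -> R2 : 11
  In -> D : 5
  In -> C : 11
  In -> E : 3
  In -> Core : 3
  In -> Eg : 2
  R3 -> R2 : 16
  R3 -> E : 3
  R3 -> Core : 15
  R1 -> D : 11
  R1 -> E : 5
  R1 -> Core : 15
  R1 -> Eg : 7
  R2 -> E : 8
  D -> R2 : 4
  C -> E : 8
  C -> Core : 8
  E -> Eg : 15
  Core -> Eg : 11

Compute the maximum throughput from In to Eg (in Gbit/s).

35

Augment In→Eg: bottleneck 2, flow now 2.
Augment In→R1→Eg: bottleneck 7, flow now 9.
Augment In→E→Eg: bottleneck 3, flow now 12.
Augment In→Core→Eg: bottleneck 3, flow now 15.
Augment In→R3→E→Eg: bottleneck 3, flow now 18.
Augment In→R3→Core→Eg: bottleneck 8, flow now 26.
Augment In→R1→E→Eg: bottleneck 5, flow now 31.
Augment In→R2→E→Eg: bottleneck 4, flow now 35.
No augmenting path remains; maximum flow = 35.
In the residual graph, reachable from In: {In, R3, R1, R2, D, C, E, Core}.
Min-cut edges: In→Eg (2), R1→Eg (7), E→Eg (15), Core→Eg (11); capacity 2 + 7 + 15 + 11 = 35.
This cut is saturated, so no flow can exceed 35.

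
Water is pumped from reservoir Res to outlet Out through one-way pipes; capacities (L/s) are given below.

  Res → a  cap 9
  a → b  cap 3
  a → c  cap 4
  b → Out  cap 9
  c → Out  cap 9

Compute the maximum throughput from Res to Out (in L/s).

7

Augment Res→a→b→Out: bottleneck 3, flow now 3.
Augment Res→a→c→Out: bottleneck 4, flow now 7.
No augmenting path remains; maximum flow = 7.
In the residual graph, reachable from Res: {Res, a}.
Min-cut edges: a→b (3), a→c (4); capacity 3 + 4 = 7.
This cut is saturated, so no flow can exceed 7.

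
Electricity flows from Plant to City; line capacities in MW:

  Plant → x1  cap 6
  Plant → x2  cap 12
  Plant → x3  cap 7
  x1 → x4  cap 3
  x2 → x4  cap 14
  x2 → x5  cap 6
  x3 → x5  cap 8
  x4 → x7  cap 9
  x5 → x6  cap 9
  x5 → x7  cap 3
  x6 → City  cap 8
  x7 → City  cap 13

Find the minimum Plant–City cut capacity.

Augment Plant→x1→x4→x7→City: bottleneck 3, flow now 3.
Augment Plant→x2→x4→x7→City: bottleneck 6, flow now 9.
Augment Plant→x2→x5→x6→City: bottleneck 6, flow now 15.
Augment Plant→x3→x5→x6→City: bottleneck 2, flow now 17.
Augment Plant→x3→x5→x7→City: bottleneck 3, flow now 20.
No augmenting path remains; maximum flow = 20.
By max-flow min-cut, the minimum cut capacity equals the max flow.
In the residual graph, reachable from Plant: {Plant, x1, x2, x3, x4, x5, x6}.
Min-cut edges: x4→x7 (9), x5→x7 (3), x6→City (8); capacity 9 + 3 + 8 = 20.

20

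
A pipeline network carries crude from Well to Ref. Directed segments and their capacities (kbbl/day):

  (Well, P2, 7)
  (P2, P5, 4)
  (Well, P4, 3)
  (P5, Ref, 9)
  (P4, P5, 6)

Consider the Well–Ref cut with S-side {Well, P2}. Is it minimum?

Yes — it is a minimum cut (capacity 7).

Given cut capacity: 3 + 4 = 7.
Augment Well→P4→P5→Ref: bottleneck 3, flow now 3.
Augment Well→P2→P5→Ref: bottleneck 4, flow now 7.
No augmenting path remains; maximum flow = 7.
Cut capacity 7 equals the max flow, so it is a minimum cut.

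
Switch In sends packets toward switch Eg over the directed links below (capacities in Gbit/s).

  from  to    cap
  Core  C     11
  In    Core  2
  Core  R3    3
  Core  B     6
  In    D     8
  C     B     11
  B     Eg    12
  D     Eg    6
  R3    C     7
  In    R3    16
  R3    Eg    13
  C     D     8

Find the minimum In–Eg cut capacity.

24

Augment In→R3→Eg: bottleneck 13, flow now 13.
Augment In→D→Eg: bottleneck 6, flow now 19.
Augment In→Core→B→Eg: bottleneck 2, flow now 21.
Augment In→R3→C→B→Eg: bottleneck 3, flow now 24.
No augmenting path remains; maximum flow = 24.
By max-flow min-cut, the minimum cut capacity equals the max flow.
In the residual graph, reachable from In: {In, D}.
Min-cut edges: In→Core (2), In→R3 (16), D→Eg (6); capacity 2 + 16 + 6 = 24.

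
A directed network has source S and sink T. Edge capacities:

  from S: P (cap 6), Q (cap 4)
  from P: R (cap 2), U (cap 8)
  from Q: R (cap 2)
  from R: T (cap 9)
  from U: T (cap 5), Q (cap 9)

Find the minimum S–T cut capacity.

Augment S→P→R→T: bottleneck 2, flow now 2.
Augment S→P→U→T: bottleneck 4, flow now 6.
Augment S→Q→R→T: bottleneck 2, flow now 8.
No augmenting path remains; maximum flow = 8.
By max-flow min-cut, the minimum cut capacity equals the max flow.
In the residual graph, reachable from S: {S, Q}.
Min-cut edges: S→P (6), Q→R (2); capacity 6 + 2 = 8.

8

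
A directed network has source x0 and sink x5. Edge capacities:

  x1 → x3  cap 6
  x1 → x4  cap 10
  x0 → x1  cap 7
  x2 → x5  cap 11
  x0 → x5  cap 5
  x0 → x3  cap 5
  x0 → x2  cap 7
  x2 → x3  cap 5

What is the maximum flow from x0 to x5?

Augment x0→x5: bottleneck 5, flow now 5.
Augment x0→x2→x5: bottleneck 7, flow now 12.
No augmenting path remains; maximum flow = 12.
In the residual graph, reachable from x0: {x0, x1, x3, x4}.
Min-cut edges: x0→x2 (7), x0→x5 (5); capacity 7 + 5 = 12.
This cut is saturated, so no flow can exceed 12.

12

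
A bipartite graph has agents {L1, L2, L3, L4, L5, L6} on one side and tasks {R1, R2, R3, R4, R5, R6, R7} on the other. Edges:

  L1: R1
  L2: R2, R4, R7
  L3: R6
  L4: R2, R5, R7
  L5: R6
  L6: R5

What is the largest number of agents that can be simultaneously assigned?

5

Unit-capacity flow: source→left, listed edges, right→sink; max matching = max flow.
Augmenting path L1→R1 (+1); matched 1.
Augmenting path L2→R2 (+1); matched 2.
Augmenting path L3→R6 (+1); matched 3.
Augmenting path L4→R5 (+1); matched 4.
Augmenting path L6→R5→L4→R7 (+1); matched 5.
No augmenting path remains; maximum matching = 5.
König certificate: {L1, L2, L4, L6, R6} is a vertex cover of size 5 (every listed pair touches it), so no matching can be larger.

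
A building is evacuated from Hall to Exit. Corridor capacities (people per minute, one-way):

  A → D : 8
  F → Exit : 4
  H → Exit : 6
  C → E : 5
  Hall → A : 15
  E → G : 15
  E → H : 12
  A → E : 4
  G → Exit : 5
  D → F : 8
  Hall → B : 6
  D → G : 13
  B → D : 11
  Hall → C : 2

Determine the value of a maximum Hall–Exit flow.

Augment Hall→A→D→F→Exit: bottleneck 4, flow now 4.
Augment Hall→A→D→G→Exit: bottleneck 4, flow now 8.
Augment Hall→A→E→G→Exit: bottleneck 1, flow now 9.
Augment Hall→A→E→H→Exit: bottleneck 3, flow now 12.
Augment Hall→C→E→H→Exit: bottleneck 2, flow now 14.
Augment Hall→B→D→G→E→H→Exit: bottleneck 1, flow now 15. (uses reverse residual edge)
No augmenting path remains; maximum flow = 15.
In the residual graph, reachable from Hall: {Hall, A, B, D, F, G}.
Min-cut edges: Hall→C (2), A→E (4), F→Exit (4), G→Exit (5); capacity 2 + 4 + 4 + 5 = 15.
This cut is saturated, so no flow can exceed 15.

15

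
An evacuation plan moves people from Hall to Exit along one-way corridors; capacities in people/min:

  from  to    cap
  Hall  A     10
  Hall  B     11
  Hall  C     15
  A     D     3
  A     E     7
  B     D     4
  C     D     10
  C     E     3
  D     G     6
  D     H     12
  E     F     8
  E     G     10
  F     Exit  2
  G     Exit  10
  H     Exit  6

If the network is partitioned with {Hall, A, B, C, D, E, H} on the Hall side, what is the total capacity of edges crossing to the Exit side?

30

Edges leaving {Hall, A, B, C, D, E, H}: D→G (6), E→F (8), E→G (10), H→Exit (6).
Cut capacity = 6 + 8 + 10 + 6 = 30.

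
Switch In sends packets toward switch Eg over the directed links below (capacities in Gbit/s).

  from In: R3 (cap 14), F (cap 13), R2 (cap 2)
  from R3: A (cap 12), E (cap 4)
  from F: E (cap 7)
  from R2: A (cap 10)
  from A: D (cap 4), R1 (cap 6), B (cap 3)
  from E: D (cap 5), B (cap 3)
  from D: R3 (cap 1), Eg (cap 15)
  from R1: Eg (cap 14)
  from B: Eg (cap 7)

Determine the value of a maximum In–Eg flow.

Augment In→R3→A→D→Eg: bottleneck 4, flow now 4.
Augment In→R3→A→R1→Eg: bottleneck 6, flow now 10.
Augment In→R3→A→B→Eg: bottleneck 2, flow now 12.
Augment In→R3→E→D→Eg: bottleneck 2, flow now 14.
Augment In→F→E→D→Eg: bottleneck 3, flow now 17.
Augment In→F→E→B→Eg: bottleneck 3, flow now 20.
Augment In→R2→A→B→Eg: bottleneck 1, flow now 21.
No augmenting path remains; maximum flow = 21.
In the residual graph, reachable from In: {In, R3, F, R2, A, E}.
Min-cut edges: A→D (4), A→R1 (6), A→B (3), E→D (5), E→B (3); capacity 4 + 6 + 3 + 5 + 3 = 21.
This cut is saturated, so no flow can exceed 21.

21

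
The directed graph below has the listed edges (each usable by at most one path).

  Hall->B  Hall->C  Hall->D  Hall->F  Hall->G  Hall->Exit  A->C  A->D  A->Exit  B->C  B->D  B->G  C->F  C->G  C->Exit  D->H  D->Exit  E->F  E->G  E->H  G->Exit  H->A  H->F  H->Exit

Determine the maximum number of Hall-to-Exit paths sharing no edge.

5

Assign every edge capacity 1; by Menger, the answer equals the max flow.
Path Hall→Exit (+1); total 1.
Path Hall→C→Exit (+1); total 2.
Path Hall→D→Exit (+1); total 3.
Path Hall→G→Exit (+1); total 4.
Path Hall→B→D→H→Exit (+1); total 5.
No residual Hall→Exit path; max flow = 5.
Certifying cut of size 5: {Hall→B, Hall→C, Hall→D, Hall→Exit, Hall→G}.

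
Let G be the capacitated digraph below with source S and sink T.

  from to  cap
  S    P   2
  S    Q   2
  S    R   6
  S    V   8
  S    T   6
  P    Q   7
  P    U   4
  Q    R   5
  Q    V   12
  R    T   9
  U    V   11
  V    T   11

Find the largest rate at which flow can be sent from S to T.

Augment S→T: bottleneck 6, flow now 6.
Augment S→R→T: bottleneck 6, flow now 12.
Augment S→V→T: bottleneck 8, flow now 20.
Augment S→Q→R→T: bottleneck 2, flow now 22.
Augment S→P→Q→R→T: bottleneck 1, flow now 23.
Augment S→P→Q→V→T: bottleneck 1, flow now 24.
No augmenting path remains; maximum flow = 24.
In the residual graph, reachable from S: {S}.
Min-cut edges: S→P (2), S→Q (2), S→R (6), S→V (8), S→T (6); capacity 2 + 2 + 6 + 8 + 6 = 24.
This cut is saturated, so no flow can exceed 24.

24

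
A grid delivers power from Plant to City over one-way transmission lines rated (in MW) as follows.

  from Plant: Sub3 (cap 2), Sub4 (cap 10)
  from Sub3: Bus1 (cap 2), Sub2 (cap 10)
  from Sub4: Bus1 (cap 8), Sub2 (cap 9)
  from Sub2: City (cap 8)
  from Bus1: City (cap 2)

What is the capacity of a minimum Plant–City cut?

10

Augment Plant→Sub3→Sub2→City: bottleneck 2, flow now 2.
Augment Plant→Sub4→Sub2→City: bottleneck 6, flow now 8.
Augment Plant→Sub4→Bus1→City: bottleneck 2, flow now 10.
No augmenting path remains; maximum flow = 10.
By max-flow min-cut, the minimum cut capacity equals the max flow.
In the residual graph, reachable from Plant: {Plant, Sub3, Sub4, Sub2, Bus1}.
Min-cut edges: Sub2→City (8), Bus1→City (2); capacity 8 + 2 = 10.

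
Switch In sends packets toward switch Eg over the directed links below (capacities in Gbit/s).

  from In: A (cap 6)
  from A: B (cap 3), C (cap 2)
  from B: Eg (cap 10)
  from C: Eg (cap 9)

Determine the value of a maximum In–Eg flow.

5

Augment In→A→B→Eg: bottleneck 3, flow now 3.
Augment In→A→C→Eg: bottleneck 2, flow now 5.
No augmenting path remains; maximum flow = 5.
In the residual graph, reachable from In: {In, A}.
Min-cut edges: A→B (3), A→C (2); capacity 3 + 2 = 5.
This cut is saturated, so no flow can exceed 5.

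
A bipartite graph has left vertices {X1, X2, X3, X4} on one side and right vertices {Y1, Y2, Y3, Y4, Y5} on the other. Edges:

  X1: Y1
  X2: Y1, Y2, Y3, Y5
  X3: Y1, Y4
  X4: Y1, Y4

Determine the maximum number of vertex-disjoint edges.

3

Unit-capacity flow: source→left, listed edges, right→sink; max matching = max flow.
Augmenting path X1→Y1 (+1); matched 1.
Augmenting path X2→Y2 (+1); matched 2.
Augmenting path X3→Y4 (+1); matched 3.
No augmenting path remains; maximum matching = 3.
König certificate: {X2, Y1, Y4} is a vertex cover of size 3 (every listed pair touches it), so no matching can be larger.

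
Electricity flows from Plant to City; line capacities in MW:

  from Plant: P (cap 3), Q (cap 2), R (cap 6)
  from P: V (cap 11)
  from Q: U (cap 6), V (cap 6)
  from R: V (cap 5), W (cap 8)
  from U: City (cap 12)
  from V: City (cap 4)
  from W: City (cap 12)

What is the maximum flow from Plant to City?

11

Augment Plant→P→V→City: bottleneck 3, flow now 3.
Augment Plant→Q→U→City: bottleneck 2, flow now 5.
Augment Plant→R→V→City: bottleneck 1, flow now 6.
Augment Plant→R→W→City: bottleneck 5, flow now 11.
No augmenting path remains; maximum flow = 11.
In the residual graph, reachable from Plant: {Plant}.
Min-cut edges: Plant→P (3), Plant→Q (2), Plant→R (6); capacity 3 + 2 + 6 = 11.
This cut is saturated, so no flow can exceed 11.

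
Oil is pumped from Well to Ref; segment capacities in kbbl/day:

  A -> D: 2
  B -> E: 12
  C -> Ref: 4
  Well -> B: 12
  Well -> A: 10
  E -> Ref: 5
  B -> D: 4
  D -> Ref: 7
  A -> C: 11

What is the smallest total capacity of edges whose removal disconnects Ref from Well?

Augment Well→A→C→Ref: bottleneck 4, flow now 4.
Augment Well→A→D→Ref: bottleneck 2, flow now 6.
Augment Well→B→D→Ref: bottleneck 4, flow now 10.
Augment Well→B→E→Ref: bottleneck 5, flow now 15.
No augmenting path remains; maximum flow = 15.
By max-flow min-cut, the minimum cut capacity equals the max flow.
In the residual graph, reachable from Well: {Well, A, B, C, E}.
Min-cut edges: A→D (2), B→D (4), C→Ref (4), E→Ref (5); capacity 2 + 4 + 4 + 5 = 15.

15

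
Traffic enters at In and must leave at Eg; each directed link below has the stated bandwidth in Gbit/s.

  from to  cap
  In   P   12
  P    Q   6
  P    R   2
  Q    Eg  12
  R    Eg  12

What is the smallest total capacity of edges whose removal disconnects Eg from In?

8

Augment In→P→Q→Eg: bottleneck 6, flow now 6.
Augment In→P→R→Eg: bottleneck 2, flow now 8.
No augmenting path remains; maximum flow = 8.
By max-flow min-cut, the minimum cut capacity equals the max flow.
In the residual graph, reachable from In: {In, P}.
Min-cut edges: P→Q (6), P→R (2); capacity 6 + 2 = 8.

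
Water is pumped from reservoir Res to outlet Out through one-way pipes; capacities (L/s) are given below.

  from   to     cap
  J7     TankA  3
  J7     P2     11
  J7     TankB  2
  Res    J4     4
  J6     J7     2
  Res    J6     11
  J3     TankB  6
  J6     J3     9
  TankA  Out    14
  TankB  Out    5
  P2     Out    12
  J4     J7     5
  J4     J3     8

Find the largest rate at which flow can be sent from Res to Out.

11

Augment Res→J6→J7→TankA→Out: bottleneck 2, flow now 2.
Augment Res→J6→J3→TankB→Out: bottleneck 5, flow now 7.
Augment Res→J4→J7→TankA→Out: bottleneck 1, flow now 8.
Augment Res→J4→J7→P2→Out: bottleneck 3, flow now 11.
No augmenting path remains; maximum flow = 11.
In the residual graph, reachable from Res: {Res, J6, J3, TankB}.
Min-cut edges: Res→J4 (4), J6→J7 (2), TankB→Out (5); capacity 4 + 2 + 5 = 11.
This cut is saturated, so no flow can exceed 11.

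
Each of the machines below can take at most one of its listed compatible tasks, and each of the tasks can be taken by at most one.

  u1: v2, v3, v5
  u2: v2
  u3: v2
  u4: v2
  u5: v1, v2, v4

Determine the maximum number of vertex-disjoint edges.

Unit-capacity flow: source→left, listed edges, right→sink; max matching = max flow.
Augmenting path u1→v2 (+1); matched 1.
Augmenting path u5→v1 (+1); matched 2.
Augmenting path u2→v2→u1→v3 (+1); matched 3.
No augmenting path remains; maximum matching = 3.
König certificate: {u1, u5, v2} is a vertex cover of size 3 (every listed pair touches it), so no matching can be larger.

3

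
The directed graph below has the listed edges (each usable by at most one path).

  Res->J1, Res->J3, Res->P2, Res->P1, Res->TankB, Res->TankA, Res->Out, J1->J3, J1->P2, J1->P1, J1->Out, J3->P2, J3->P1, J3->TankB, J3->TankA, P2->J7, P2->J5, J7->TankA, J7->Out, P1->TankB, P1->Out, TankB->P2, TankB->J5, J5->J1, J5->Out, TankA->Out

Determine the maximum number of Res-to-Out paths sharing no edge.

Assign every edge capacity 1; by Menger, the answer equals the max flow.
Path Res→Out (+1); total 1.
Path Res→J1→Out (+1); total 2.
Path Res→P1→Out (+1); total 3.
Path Res→TankA→Out (+1); total 4.
Path Res→P2→J7→Out (+1); total 5.
Path Res→TankB→J5→Out (+1); total 6.
No residual Res→Out path; max flow = 6.
Certifying cut of size 6: {J1→Out, J5→Out, P1→Out, P2→J7, Res→Out, TankA→Out}.

6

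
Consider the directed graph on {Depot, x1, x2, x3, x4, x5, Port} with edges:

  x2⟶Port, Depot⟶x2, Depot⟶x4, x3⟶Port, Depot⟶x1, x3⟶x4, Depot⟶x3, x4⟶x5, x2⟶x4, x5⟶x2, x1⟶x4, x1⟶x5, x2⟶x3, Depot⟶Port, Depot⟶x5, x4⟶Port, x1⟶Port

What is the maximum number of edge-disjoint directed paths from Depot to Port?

5

Assign every edge capacity 1; by Menger, the answer equals the max flow.
Path Depot→Port (+1); total 1.
Path Depot→x1→Port (+1); total 2.
Path Depot→x2→Port (+1); total 3.
Path Depot→x3→Port (+1); total 4.
Path Depot→x4→Port (+1); total 5.
No residual Depot→Port path; max flow = 5.
Certifying cut of size 5: {Depot→Port, Depot→x1, x2→Port, x3→Port, x4→Port}.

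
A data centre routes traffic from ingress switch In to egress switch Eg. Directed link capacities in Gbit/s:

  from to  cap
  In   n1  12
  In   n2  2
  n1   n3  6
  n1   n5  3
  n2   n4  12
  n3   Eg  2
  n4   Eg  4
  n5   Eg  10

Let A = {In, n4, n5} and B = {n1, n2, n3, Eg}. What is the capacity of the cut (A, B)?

Edges leaving {In, n4, n5}: In→n1 (12), In→n2 (2), n4→Eg (4), n5→Eg (10).
Cut capacity = 12 + 2 + 4 + 10 = 28.

28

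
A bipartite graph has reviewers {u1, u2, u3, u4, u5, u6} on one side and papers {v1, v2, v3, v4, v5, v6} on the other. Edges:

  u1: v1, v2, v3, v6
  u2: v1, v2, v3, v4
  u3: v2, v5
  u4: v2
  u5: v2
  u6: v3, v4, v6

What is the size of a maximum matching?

5

Unit-capacity flow: source→left, listed edges, right→sink; max matching = max flow.
Augmenting path u1→v1 (+1); matched 1.
Augmenting path u2→v2 (+1); matched 2.
Augmenting path u3→v5 (+1); matched 3.
Augmenting path u6→v3 (+1); matched 4.
Augmenting path u4→v2→u2→v4 (+1); matched 5.
No augmenting path remains; maximum matching = 5.
König certificate: {u1, u2, u3, u6, v2} is a vertex cover of size 5 (every listed pair touches it), so no matching can be larger.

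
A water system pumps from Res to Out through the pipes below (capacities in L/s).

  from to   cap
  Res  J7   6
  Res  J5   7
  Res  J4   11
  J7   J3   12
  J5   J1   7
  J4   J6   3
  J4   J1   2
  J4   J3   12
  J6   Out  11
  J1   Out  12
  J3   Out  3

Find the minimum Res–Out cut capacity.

15

Augment Res→J7→J3→Out: bottleneck 3, flow now 3.
Augment Res→J5→J1→Out: bottleneck 7, flow now 10.
Augment Res→J4→J6→Out: bottleneck 3, flow now 13.
Augment Res→J4→J1→Out: bottleneck 2, flow now 15.
No augmenting path remains; maximum flow = 15.
By max-flow min-cut, the minimum cut capacity equals the max flow.
In the residual graph, reachable from Res: {Res, J7, J4, J3}.
Min-cut edges: Res→J5 (7), J4→J6 (3), J4→J1 (2), J3→Out (3); capacity 7 + 3 + 2 + 3 = 15.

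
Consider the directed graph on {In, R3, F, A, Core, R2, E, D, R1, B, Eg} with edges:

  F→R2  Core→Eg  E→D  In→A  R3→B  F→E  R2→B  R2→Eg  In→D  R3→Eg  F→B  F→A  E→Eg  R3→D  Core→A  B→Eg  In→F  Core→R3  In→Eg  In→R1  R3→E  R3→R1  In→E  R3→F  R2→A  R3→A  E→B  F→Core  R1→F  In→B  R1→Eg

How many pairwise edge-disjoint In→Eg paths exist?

Assign every edge capacity 1; by Menger, the answer equals the max flow.
Path In→Eg (+1); total 1.
Path In→E→Eg (+1); total 2.
Path In→R1→Eg (+1); total 3.
Path In→B→Eg (+1); total 4.
Path In→F→Core→Eg (+1); total 5.
No residual In→Eg path; max flow = 5.
Certifying cut of size 5: {In→B, In→E, In→Eg, In→F, In→R1}.

5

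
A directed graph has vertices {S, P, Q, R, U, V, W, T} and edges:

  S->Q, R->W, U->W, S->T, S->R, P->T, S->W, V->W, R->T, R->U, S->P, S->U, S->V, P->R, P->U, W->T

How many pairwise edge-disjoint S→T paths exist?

4

Assign every edge capacity 1; by Menger, the answer equals the max flow.
Path S→T (+1); total 1.
Path S→P→T (+1); total 2.
Path S→R→T (+1); total 3.
Path S→W→T (+1); total 4.
No residual S→T path; max flow = 4.
Certifying cut of size 4: {S→P, S→R, S→T, W→T}.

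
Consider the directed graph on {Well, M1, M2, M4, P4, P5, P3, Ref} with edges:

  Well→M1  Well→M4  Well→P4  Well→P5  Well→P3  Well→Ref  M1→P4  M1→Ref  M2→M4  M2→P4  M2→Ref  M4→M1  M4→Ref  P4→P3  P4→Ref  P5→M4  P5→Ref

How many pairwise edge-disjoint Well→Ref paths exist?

5

Assign every edge capacity 1; by Menger, the answer equals the max flow.
Path Well→Ref (+1); total 1.
Path Well→M1→Ref (+1); total 2.
Path Well→M4→Ref (+1); total 3.
Path Well→P4→Ref (+1); total 4.
Path Well→P5→Ref (+1); total 5.
No residual Well→Ref path; max flow = 5.
Certifying cut of size 5: {Well→M1, Well→M4, Well→P4, Well→P5, Well→Ref}.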